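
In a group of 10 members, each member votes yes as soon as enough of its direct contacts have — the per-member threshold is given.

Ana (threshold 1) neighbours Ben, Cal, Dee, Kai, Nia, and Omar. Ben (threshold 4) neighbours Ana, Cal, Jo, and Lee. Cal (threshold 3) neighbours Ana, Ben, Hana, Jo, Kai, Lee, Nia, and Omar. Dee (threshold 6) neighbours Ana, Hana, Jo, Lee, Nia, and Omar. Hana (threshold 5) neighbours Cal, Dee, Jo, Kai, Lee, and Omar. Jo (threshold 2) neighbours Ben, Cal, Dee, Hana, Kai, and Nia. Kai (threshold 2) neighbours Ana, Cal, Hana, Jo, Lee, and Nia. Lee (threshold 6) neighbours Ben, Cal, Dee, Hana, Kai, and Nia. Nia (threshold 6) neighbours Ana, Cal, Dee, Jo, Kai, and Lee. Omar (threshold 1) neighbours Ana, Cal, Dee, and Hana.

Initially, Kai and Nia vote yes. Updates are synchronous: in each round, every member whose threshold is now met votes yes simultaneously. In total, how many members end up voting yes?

6

Round 1 — Kai, Nia vote yes (initial).
Round 2 — checking thresholds:
  Ana: 2 of 6 neighbours ≥ 1, votes yes.
  Cal: 2 of 8 neighbours < 3, holds.
  Dee: 1 of 6 neighbours < 6, holds.
  Hana: 1 of 6 neighbours < 5, holds.
  Jo: 2 of 6 neighbours ≥ 2, votes yes.
  Lee: 2 of 6 neighbours < 6, holds.
Round 3 — checking thresholds:
  Ben: 2 of 4 neighbours < 4, holds.
  Cal: 4 of 8 neighbours ≥ 3, votes yes.
  Dee: 3 of 6 neighbours < 6, holds.
  Hana: 2 of 6 neighbours < 5, holds.
  Lee: 2 of 6 neighbours < 6, holds.
  Omar: 1 of 4 neighbours ≥ 1, votes yes.
Round 4 — no new yes votes; cascade stops.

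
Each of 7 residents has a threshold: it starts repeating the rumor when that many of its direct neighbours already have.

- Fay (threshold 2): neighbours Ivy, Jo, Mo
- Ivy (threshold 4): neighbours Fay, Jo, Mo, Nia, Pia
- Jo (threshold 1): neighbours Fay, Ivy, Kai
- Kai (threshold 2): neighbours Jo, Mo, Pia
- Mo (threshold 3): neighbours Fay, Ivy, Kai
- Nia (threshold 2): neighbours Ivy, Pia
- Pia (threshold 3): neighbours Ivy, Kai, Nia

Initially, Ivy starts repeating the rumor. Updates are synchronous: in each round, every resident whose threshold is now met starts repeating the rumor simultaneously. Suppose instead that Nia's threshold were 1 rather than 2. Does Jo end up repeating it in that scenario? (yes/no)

With Nia's threshold at 1:
Round 1 — Ivy starts repeating the rumor (initial).
Round 2 — checking thresholds:
  Fay: 1 of 3 neighbours < 2, holds.
  Jo: 1 of 3 neighbours ≥ 1, starts repeating the rumor.
  Mo: 1 of 3 neighbours < 3, holds.
  Nia: 1 of 2 neighbours ≥ 1, starts repeating the rumor.
  Pia: 1 of 3 neighbours < 3, holds.
Round 3 — checking thresholds:
  Fay: 2 of 3 neighbours ≥ 2, starts repeating the rumor.
  Kai: 1 of 3 neighbours < 2, holds.
  Mo: 1 of 3 neighbours < 3, holds.
  Pia: 2 of 3 neighbours < 3, holds.
Round 4 — no new spreads; cascade stops.

yes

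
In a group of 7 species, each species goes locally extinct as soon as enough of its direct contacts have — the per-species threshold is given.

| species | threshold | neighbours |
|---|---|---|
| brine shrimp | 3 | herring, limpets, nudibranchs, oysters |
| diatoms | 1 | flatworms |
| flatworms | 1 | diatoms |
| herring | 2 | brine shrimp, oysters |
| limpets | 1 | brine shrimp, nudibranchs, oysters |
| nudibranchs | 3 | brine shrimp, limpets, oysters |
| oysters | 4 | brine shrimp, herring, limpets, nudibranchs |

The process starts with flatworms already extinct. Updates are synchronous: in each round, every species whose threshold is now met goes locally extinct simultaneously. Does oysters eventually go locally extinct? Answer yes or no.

no

Round 1 — flatworms goes locally extinct (initial).
Round 2 — checking thresholds:
  diatoms: 1 of 1 neighbours ≥ 1, goes locally extinct.
Round 3 — no new extinctions; cascade stops.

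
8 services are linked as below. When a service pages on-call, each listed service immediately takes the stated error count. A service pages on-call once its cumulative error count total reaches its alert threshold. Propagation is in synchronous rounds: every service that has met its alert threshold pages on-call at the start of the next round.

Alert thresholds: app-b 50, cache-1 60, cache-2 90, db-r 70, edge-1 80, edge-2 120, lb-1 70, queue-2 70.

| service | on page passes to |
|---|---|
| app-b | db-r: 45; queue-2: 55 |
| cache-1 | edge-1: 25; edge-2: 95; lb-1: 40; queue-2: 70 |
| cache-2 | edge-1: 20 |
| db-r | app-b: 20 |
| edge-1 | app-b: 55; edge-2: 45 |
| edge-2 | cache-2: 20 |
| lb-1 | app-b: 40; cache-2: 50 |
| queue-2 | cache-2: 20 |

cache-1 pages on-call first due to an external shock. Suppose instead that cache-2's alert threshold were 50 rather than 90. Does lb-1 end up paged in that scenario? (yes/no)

With cache-2's alert threshold at 50:
Round 1 — cache-1 pages on-call (initial).
  edge-1: +25 → 25 < 80
  edge-2: +95 → 95 < 120
  lb-1: +40 → 40 < 70
  queue-2: +70 → 70 ≥ 70
Round 2 — queue-2 pages on-call.
  cache-2: +20 → 20 < 50
No further pages.

no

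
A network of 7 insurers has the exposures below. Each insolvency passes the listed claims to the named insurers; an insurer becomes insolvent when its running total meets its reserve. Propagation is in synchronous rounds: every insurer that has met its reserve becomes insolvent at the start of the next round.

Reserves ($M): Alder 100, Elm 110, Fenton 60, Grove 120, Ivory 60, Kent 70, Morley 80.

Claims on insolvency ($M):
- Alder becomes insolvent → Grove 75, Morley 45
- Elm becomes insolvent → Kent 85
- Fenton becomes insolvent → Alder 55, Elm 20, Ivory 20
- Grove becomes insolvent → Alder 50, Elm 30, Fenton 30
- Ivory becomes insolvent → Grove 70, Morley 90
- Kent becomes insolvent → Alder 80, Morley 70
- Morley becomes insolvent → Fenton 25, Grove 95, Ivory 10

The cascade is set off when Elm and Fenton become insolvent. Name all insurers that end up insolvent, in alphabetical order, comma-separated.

Alder, Elm, Fenton, Grove, Kent, Morley

Round 1 — Elm, Fenton become insolvent (initial).
  Alder: +55 → 55 < 100
  Ivory: +20 → 20 < 60
  Kent: +85 → 85 ≥ 70
Round 2 — Kent becomes insolvent.
  Alder: +80 → 135 ≥ 100
  Morley: +70 → 70 < 80
Round 3 — Alder becomes insolvent.
  Grove: +75 → 75 < 120
  Morley: +45 → 115 ≥ 80
Round 4 — Morley becomes insolvent.
  Grove: +95 → 170 ≥ 120
  Ivory: +10 → 30 < 60
Round 5 — Grove becomes insolvent.
No further insolvencies.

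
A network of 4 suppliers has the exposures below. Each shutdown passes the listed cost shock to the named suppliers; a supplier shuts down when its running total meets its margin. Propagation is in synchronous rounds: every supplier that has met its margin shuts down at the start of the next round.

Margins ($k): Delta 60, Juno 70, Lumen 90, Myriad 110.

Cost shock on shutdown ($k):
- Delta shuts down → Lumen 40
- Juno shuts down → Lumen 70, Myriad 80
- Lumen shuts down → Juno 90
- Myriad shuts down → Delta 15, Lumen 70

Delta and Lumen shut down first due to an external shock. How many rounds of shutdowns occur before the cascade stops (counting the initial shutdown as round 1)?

2

Round 1 — Delta, Lumen shut down (initial).
  Juno: +90 → 90 ≥ 70
Round 2 — Juno shuts down.
  Myriad: +80 → 80 < 110
No further shutdowns.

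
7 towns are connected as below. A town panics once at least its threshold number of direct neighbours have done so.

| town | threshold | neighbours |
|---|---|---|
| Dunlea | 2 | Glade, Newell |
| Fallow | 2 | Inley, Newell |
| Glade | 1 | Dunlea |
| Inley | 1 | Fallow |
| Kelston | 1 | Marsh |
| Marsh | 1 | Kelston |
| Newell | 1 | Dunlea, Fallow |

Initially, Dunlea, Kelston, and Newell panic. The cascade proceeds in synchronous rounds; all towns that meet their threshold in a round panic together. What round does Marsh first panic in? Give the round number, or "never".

Round 1 — Dunlea, Kelston, Newell panic (initial).
Round 2 — checking thresholds:
  Fallow: 1 of 2 neighbours < 2, below threshold.
  Glade: 1 of 1 neighbours ≥ 1, panics.
  Marsh: 1 of 1 neighbours ≥ 1, panics.
Round 3 — no new panics; cascade stops.

2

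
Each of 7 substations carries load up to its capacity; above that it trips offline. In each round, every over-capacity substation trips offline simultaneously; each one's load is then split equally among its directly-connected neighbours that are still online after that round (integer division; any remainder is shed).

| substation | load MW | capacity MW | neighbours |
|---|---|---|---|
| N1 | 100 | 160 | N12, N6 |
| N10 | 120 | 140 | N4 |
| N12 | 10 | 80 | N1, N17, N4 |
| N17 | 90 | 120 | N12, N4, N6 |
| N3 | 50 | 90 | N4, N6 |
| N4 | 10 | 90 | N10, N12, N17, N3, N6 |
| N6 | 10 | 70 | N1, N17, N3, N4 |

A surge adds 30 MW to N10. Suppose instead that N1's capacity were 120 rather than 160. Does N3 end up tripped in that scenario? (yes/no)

yes

With N1's capacity at 120:
Round 1 — N10 at 150 > 140. N10 trips offline.
  N10 sheds 150 MW to N4: 150 each.
    N4: 10+150 = 160 > 90
Round 2 — N4 trips offline.
  N4 sheds 160 MW to N12, N17, N3, N6: 40 each.
    N12: 10+40 = 50 ≤ 80
    N17: 90+40 = 130 > 120
    N3: 50+40 = 90 ≤ 90
    N6: 10+40 = 50 ≤ 70
Round 3 — N17 trips offline.
  N17 sheds 130 MW to N12, N6: 65 each.
    N12: 50+65 = 115 > 80
    N6: 50+65 = 115 > 70
Round 4 — N12, N6 trip offline.
  N12 sheds 115 MW to N1: 115 each.
    N1: 100+115 = 215 > 120
  N6 sheds 115 MW to N1, N3: 57 each (1 lost).
    N1: 215+57 = 272 > 120
    N3: 90+57 = 147 > 90
Round 5 — N1, N3 trip offline.
  N1 sheds 272 MW: no online neighbours, lost.
  N3 sheds 147 MW: no online neighbours, lost.
No further trips.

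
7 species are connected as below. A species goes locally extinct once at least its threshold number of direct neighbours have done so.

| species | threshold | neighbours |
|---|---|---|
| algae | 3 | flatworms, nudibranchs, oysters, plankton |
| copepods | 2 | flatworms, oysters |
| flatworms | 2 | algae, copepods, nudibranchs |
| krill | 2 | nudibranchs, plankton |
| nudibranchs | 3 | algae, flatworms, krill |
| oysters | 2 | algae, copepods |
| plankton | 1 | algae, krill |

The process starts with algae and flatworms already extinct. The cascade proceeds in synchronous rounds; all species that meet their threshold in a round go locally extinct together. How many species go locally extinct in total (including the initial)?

3

Round 1 — algae, flatworms go locally extinct (initial).
Round 2 — checking thresholds:
  copepods: 1 of 2 neighbours < 2, below threshold.
  nudibranchs: 2 of 3 neighbours < 3, below threshold.
  oysters: 1 of 2 neighbours < 2, below threshold.
  plankton: 1 of 2 neighbours ≥ 1, goes locally extinct.
Round 3 — no new extinctions; cascade stops.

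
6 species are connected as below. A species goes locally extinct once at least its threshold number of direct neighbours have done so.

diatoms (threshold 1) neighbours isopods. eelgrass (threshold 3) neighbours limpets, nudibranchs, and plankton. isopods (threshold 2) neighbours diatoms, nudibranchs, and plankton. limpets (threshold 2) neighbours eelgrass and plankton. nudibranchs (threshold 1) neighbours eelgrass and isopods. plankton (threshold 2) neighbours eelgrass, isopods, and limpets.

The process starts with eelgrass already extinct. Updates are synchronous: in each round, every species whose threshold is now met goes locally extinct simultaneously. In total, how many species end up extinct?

2

Round 1 — eelgrass goes locally extinct (initial).
Round 2 — checking thresholds:
  limpets: 1 of 2 neighbours < 2, not yet.
  nudibranchs: 1 of 2 neighbours ≥ 1, goes locally extinct.
  plankton: 1 of 3 neighbours < 2, not yet.
Round 3 — no new extinctions; cascade stops.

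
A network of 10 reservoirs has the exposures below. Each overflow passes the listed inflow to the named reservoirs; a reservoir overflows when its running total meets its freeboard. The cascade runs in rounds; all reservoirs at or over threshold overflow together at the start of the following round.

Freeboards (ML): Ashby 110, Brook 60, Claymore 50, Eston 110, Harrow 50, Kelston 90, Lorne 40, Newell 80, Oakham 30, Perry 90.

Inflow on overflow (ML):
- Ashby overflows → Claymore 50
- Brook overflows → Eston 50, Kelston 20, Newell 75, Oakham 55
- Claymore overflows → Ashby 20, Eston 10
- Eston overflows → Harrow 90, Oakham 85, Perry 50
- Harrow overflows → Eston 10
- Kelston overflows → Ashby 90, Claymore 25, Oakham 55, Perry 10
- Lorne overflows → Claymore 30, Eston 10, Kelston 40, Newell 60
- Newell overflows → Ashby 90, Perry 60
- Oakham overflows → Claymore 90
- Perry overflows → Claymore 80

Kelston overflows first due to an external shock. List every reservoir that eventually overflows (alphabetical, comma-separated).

Round 1 — Kelston overflows (initial).
  Ashby: +90 → 90 < 110
  Claymore: +25 → 25 < 50
  Oakham: +55 → 55 ≥ 30
  Perry: +10 → 10 < 90
Round 2 — Oakham overflows.
  Claymore: +90 → 115 ≥ 50
Round 3 — Claymore overflows.
  Ashby: +20 → 110 ≥ 110
  Eston: +10 → 10 < 110
Round 4 — Ashby overflows.
No further overflows.

Ashby, Claymore, Kelston, Oakham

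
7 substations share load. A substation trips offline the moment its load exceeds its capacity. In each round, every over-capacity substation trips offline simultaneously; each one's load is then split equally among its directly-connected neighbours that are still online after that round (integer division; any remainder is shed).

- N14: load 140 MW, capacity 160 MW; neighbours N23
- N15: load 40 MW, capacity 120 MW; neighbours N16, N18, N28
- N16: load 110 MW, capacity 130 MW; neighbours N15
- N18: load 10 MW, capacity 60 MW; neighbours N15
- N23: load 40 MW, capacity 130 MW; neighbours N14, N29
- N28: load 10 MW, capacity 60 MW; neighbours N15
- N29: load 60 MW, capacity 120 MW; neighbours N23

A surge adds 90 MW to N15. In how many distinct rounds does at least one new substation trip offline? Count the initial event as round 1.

2

Round 1 — N15 at 130 > 120. N15 trips offline.
  N15 sheds 130 MW to N16, N18, N28: 43 each (1 lost).
    N16: 110+43 = 153 > 130
    N18: 10+43 = 53 ≤ 60
    N28: 10+43 = 53 ≤ 60
Round 2 — N16 trips offline.
  N16 sheds 153 MW: no online neighbours, lost.
No further trips.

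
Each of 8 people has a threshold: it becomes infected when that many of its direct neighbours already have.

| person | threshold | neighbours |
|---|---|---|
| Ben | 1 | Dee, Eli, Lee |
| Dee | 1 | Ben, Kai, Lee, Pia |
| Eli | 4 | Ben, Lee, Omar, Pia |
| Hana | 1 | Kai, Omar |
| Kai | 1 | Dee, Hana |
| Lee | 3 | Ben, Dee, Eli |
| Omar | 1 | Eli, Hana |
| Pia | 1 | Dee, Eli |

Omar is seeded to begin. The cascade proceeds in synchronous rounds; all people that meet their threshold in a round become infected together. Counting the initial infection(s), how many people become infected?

Round 1 — Omar becomes infected (initial).
Round 2 — checking thresholds:
  Eli: 1 of 4 neighbours < 4, below threshold.
  Hana: 1 of 2 neighbours ≥ 1, becomes infected.
Round 3 — checking thresholds:
  Eli: 1 of 4 neighbours < 4, below threshold.
  Kai: 1 of 2 neighbours ≥ 1, becomes infected.
Round 4 — checking thresholds:
  Dee: 1 of 4 neighbours ≥ 1, becomes infected.
  Eli: 1 of 4 neighbours < 4, below threshold.
Round 5 — checking thresholds:
  Ben: 1 of 3 neighbours ≥ 1, becomes infected.
  Eli: 1 of 4 neighbours < 4, below threshold.
  Lee: 1 of 3 neighbours < 3, below threshold.
  Pia: 1 of 2 neighbours ≥ 1, becomes infected.
Round 6 — no new infections; cascade stops.

6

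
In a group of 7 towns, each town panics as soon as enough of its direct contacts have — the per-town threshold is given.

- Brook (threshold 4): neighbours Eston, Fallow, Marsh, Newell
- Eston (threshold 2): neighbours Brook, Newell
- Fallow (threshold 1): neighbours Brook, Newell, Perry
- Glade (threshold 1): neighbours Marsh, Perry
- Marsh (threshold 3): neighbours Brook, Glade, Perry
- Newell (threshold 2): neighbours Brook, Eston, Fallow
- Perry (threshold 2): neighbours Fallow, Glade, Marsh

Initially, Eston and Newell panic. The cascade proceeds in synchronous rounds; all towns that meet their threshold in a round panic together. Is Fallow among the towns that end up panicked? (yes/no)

Round 1 — Eston, Newell panic (initial).
Round 2 — checking thresholds:
  Brook: 2 of 4 neighbours < 4, holds.
  Fallow: 1 of 3 neighbours ≥ 1, panics.
Round 3 — no new panics; cascade stops.

yes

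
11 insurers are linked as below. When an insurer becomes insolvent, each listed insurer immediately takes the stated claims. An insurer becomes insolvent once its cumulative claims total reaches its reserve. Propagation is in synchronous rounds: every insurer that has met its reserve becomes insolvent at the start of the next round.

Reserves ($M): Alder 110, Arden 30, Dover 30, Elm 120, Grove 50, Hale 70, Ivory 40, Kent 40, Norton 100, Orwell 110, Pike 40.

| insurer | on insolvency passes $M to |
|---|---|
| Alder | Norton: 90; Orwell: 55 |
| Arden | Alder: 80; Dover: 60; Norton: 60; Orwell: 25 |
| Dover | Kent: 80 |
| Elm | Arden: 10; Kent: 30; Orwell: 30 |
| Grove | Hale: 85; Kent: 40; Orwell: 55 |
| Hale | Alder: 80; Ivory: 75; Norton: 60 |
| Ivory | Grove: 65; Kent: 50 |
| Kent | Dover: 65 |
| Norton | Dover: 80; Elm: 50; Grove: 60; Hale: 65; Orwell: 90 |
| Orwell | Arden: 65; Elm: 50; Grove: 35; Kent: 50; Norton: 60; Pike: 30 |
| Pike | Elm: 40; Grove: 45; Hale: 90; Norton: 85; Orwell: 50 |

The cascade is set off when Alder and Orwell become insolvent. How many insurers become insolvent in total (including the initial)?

9

Round 1 — Alder, Orwell become insolvent (initial).
  Arden: +65 → 65 ≥ 30
  Elm: +50 → 50 < 120
  Grove: +35 → 35 < 50
  Kent: +50 → 50 ≥ 40
  Norton: +90+60 → 150 ≥ 100
  Pike: +30 → 30 < 40
Round 2 — Arden, Kent, Norton become insolvent.
  Dover: +60+65+80 → 205 ≥ 30
  Elm: +50 → 100 < 120
  Grove: +60 → 95 ≥ 50
  Hale: +65 → 65 < 70
Round 3 — Dover, Grove become insolvent.
  Hale: +85 → 150 ≥ 70
Round 4 — Hale becomes insolvent.
  Ivory: +75 → 75 ≥ 40
Round 5 — Ivory becomes insolvent.
No further insolvencies.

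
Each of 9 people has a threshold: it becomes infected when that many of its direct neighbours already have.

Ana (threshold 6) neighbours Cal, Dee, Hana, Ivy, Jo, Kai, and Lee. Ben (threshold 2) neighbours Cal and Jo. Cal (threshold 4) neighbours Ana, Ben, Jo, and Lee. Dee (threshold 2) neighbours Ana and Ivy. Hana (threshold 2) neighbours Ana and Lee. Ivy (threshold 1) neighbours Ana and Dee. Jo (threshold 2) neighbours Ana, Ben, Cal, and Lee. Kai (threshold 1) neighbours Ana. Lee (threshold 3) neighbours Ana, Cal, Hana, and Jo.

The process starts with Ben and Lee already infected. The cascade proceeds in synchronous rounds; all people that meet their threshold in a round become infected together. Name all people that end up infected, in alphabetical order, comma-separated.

Ben, Jo, Lee

Round 1 — Ben, Lee become infected (initial).
Round 2 — checking thresholds:
  Ana: 1 of 7 neighbours < 6, not yet.
  Cal: 2 of 4 neighbours < 4, not yet.
  Hana: 1 of 2 neighbours < 2, not yet.
  Jo: 2 of 4 neighbours ≥ 2, becomes infected.
Round 3 — no new infections; cascade stops.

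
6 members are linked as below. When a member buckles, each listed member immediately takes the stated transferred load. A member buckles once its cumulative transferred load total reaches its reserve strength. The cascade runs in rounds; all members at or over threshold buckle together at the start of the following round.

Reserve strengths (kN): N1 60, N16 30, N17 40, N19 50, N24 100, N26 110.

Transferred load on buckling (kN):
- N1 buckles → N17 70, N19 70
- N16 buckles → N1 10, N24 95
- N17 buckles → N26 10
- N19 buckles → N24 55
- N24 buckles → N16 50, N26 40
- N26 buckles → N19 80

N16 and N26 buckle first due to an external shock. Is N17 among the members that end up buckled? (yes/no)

no

Round 1 — N16, N26 buckle (initial).
  N1: +10 → 10 < 60
  N19: +80 → 80 ≥ 50
  N24: +95 → 95 < 100
Round 2 — N19 buckles.
  N24: +55 → 150 ≥ 100
Round 3 — N24 buckles.
No further bucklings.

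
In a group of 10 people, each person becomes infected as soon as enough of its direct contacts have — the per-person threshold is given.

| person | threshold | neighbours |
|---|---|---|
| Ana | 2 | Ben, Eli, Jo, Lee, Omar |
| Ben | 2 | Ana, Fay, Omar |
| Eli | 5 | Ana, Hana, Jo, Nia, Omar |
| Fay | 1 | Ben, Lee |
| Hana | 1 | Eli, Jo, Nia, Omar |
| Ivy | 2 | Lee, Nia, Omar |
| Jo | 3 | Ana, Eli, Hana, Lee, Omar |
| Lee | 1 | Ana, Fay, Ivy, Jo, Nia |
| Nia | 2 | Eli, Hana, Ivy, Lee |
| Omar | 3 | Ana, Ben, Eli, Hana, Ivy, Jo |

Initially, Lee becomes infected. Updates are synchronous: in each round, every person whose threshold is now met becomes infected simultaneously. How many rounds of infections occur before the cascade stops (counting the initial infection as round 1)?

2

Round 1 — Lee becomes infected (initial).
Round 2 — checking thresholds:
  Ana: 1 of 5 neighbours < 2, below threshold.
  Fay: 1 of 2 neighbours ≥ 1, becomes infected.
  Ivy: 1 of 3 neighbours < 2, below threshold.
  Jo: 1 of 5 neighbours < 3, below threshold.
  Nia: 1 of 4 neighbours < 2, below threshold.
Round 3 — no new infections; cascade stops.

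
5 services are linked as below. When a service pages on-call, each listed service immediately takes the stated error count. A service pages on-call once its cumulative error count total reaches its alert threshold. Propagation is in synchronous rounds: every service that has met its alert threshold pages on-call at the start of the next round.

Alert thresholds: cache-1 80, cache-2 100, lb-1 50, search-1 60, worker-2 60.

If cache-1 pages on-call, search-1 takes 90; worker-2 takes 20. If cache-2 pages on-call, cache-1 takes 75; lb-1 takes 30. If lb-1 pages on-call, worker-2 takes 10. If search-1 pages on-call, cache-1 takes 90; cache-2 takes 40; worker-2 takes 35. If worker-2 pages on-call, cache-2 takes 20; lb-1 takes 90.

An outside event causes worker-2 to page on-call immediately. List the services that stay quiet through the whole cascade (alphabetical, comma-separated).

Round 1 — worker-2 pages on-call (initial).
  cache-2: +20 → 20 < 100
  lb-1: +90 → 90 ≥ 50
Round 2 — lb-1 pages on-call.
No further pages.

cache-1, cache-2, search-1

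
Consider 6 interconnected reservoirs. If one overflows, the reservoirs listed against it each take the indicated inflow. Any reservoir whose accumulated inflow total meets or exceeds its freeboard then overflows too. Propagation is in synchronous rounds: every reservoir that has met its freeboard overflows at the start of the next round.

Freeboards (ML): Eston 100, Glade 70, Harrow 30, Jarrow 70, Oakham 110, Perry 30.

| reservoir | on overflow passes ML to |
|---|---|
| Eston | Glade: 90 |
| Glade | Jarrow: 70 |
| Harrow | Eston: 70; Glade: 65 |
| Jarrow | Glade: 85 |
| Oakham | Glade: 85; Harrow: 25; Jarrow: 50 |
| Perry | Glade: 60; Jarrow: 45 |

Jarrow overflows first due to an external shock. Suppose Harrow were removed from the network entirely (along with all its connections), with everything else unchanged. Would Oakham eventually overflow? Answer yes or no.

no

With Harrow removed:
Round 1 — Jarrow overflows (initial).
  Glade: +85 → 85 ≥ 70
Round 2 — Glade overflows.
No further overflows.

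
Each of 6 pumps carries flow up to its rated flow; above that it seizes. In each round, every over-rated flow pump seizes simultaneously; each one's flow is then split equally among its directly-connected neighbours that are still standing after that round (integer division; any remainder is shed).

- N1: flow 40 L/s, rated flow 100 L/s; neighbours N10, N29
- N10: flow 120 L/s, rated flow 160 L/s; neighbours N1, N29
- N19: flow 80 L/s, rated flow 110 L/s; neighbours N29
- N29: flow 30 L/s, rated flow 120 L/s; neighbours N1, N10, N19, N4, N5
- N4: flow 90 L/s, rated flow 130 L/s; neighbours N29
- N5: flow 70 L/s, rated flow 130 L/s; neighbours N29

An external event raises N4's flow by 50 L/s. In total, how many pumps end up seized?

5

Round 1 — N4 at 140 > 130. N4 seizes.
  N4 sheds 140 L/s to N29: 140 each.
    N29: 30+140 = 170 > 120
Round 2 — N29 seizes.
  N29 sheds 170 L/s to N1, N10, N19, N5: 42 each (2 lost).
    N1: 40+42 = 82 ≤ 100
    N10: 120+42 = 162 > 160
    N19: 80+42 = 122 > 110
    N5: 70+42 = 112 ≤ 130
Round 3 — N10, N19 seize.
  N10 sheds 162 L/s to N1: 162 each.
    N1: 82+162 = 244 > 100
  N19 sheds 122 L/s: no online neighbours, lost.
Round 4 — N1 seizes.
  N1 sheds 244 L/s: no online neighbours, lost.
No further seizures.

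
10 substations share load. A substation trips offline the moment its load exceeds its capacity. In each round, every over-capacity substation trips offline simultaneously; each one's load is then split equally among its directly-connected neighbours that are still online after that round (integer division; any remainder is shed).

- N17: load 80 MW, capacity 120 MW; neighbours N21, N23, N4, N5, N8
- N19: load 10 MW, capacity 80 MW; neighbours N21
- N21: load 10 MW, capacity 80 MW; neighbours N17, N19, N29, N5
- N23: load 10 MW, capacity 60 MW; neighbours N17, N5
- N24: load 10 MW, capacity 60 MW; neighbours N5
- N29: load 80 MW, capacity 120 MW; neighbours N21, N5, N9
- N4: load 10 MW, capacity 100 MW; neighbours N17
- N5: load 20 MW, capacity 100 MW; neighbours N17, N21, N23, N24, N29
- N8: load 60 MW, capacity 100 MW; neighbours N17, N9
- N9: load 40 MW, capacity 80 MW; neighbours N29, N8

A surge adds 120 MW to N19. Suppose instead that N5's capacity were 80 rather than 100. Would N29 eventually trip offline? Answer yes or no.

yes

With N5's capacity at 80:
Round 1 — N19 at 130 > 80. N19 trips offline.
  N19 sheds 130 MW to N21: 130 each.
    N21: 10+130 = 140 > 80
Round 2 — N21 trips offline.
  N21 sheds 140 MW to N17, N29, N5: 46 each (2 lost).
    N17: 80+46 = 126 > 120
    N29: 80+46 = 126 > 120
    N5: 20+46 = 66 ≤ 80
Round 3 — N17, N29 trip offline.
  N17 sheds 126 MW to N23, N4, N5, N8: 31 each (2 lost).
    N23: 10+31 = 41 ≤ 60
    N4: 10+31 = 41 ≤ 100
    N5: 66+31 = 97 > 80
    N8: 60+31 = 91 ≤ 100
  N29 sheds 126 MW to N5, N9: 63 each.
    N5: 97+63 = 160 > 80
    N9: 40+63 = 103 > 80
Round 4 — N5, N9 trip offline.
  N5 sheds 160 MW to N23, N24: 80 each.
    N23: 41+80 = 121 > 60
    N24: 10+80 = 90 > 60
  N9 sheds 103 MW to N8: 103 each.
    N8: 91+103 = 194 > 100
Round 5 — N23, N24, N8 trip offline.
  N23 sheds 121 MW: no online neighbours, lost.
  N24 sheds 90 MW: no online neighbours, lost.
  N8 sheds 194 MW: no online neighbours, lost.
No further trips.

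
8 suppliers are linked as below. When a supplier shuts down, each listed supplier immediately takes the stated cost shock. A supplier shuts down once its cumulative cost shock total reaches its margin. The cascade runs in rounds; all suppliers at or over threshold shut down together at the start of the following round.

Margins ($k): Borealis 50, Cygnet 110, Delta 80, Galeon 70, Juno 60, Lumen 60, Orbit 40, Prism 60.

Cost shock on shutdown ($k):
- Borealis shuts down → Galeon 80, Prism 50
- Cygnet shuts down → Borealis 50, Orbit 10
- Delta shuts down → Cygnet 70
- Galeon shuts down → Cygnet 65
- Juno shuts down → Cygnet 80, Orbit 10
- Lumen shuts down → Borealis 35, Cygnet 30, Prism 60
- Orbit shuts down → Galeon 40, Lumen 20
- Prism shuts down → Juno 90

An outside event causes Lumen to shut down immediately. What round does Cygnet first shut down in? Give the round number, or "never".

Round 1 — Lumen shuts down (initial).
  Borealis: +35 → 35 < 50
  Cygnet: +30 → 30 < 110
  Prism: +60 → 60 ≥ 60
Round 2 — Prism shuts down.
  Juno: +90 → 90 ≥ 60
Round 3 — Juno shuts down.
  Cygnet: +80 → 110 ≥ 110
  Orbit: +10 → 10 < 40
Round 4 — Cygnet shuts down.
  Borealis: +50 → 85 ≥ 50
  Orbit: +10 → 20 < 40
Round 5 — Borealis shuts down.
  Galeon: +80 → 80 ≥ 70
Round 6 — Galeon shuts down.
No further shutdowns.

4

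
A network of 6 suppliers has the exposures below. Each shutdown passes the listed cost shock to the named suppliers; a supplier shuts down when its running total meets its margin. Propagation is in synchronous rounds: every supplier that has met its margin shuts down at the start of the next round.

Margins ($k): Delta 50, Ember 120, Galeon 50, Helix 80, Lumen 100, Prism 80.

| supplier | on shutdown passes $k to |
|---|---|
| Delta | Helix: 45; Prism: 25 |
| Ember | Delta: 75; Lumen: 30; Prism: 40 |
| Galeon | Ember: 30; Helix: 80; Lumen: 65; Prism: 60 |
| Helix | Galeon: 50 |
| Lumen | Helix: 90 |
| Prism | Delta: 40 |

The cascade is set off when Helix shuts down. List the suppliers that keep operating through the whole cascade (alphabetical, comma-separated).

Delta, Ember, Lumen, Prism

Round 1 — Helix shuts down (initial).
  Galeon: +50 → 50 ≥ 50
Round 2 — Galeon shuts down.
  Ember: +30 → 30 < 120
  Lumen: +65 → 65 < 100
  Prism: +60 → 60 < 80
No further shutdowns.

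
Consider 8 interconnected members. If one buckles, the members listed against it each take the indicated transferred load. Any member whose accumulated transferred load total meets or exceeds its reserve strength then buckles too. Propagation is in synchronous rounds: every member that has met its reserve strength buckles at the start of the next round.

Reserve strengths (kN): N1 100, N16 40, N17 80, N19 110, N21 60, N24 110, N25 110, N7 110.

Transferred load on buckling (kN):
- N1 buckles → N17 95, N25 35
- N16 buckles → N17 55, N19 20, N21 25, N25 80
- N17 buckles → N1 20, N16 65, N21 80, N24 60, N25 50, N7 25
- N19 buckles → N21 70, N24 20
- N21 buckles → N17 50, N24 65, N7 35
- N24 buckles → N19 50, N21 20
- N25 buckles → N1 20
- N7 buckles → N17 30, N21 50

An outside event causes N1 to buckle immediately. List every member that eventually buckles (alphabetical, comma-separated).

N1, N16, N17, N21, N24, N25

Round 1 — N1 buckles (initial).
  N17: +95 → 95 ≥ 80
  N25: +35 → 35 < 110
Round 2 — N17 buckles.
  N16: +65 → 65 ≥ 40
  N21: +80 → 80 ≥ 60
  N24: +60 → 60 < 110
  N25: +50 → 85 < 110
  N7: +25 → 25 < 110
Round 3 — N16, N21 buckle.
  N19: +20 → 20 < 110
  N24: +65 → 125 ≥ 110
  N25: +80 → 165 ≥ 110
  N7: +35 → 60 < 110
Round 4 — N24, N25 buckle.
  N19: +50 → 70 < 110
No further bucklings.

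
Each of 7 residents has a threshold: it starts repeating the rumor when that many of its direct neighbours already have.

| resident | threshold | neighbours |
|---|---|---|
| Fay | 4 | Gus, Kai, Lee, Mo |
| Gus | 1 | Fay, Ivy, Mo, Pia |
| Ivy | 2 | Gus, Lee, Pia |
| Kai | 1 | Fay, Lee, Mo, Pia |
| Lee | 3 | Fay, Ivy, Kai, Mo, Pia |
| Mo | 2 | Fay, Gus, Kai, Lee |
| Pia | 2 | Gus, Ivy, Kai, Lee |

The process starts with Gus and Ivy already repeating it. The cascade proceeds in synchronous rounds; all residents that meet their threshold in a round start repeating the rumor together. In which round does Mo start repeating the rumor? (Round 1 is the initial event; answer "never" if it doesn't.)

4

Round 1 — Gus, Ivy start repeating the rumor (initial).
Round 2 — checking thresholds:
  Fay: 1 of 4 neighbours < 4, not yet.
  Lee: 1 of 5 neighbours < 3, not yet.
  Mo: 1 of 4 neighbours < 2, not yet.
  Pia: 2 of 4 neighbours ≥ 2, starts repeating the rumor.
Round 3 — checking thresholds:
  Fay: 1 of 4 neighbours < 4, not yet.
  Kai: 1 of 4 neighbours ≥ 1, starts repeating the rumor.
  Lee: 2 of 5 neighbours < 3, not yet.
  Mo: 1 of 4 neighbours < 2, not yet.
Round 4 — checking thresholds:
  Fay: 2 of 4 neighbours < 4, not yet.
  Lee: 3 of 5 neighbours ≥ 3, starts repeating the rumor.
  Mo: 2 of 4 neighbours ≥ 2, starts repeating the rumor.
Round 5 — checking thresholds:
  Fay: 4 of 4 neighbours ≥ 4, starts repeating the rumor.
Round 6 — no new spreads; cascade stops.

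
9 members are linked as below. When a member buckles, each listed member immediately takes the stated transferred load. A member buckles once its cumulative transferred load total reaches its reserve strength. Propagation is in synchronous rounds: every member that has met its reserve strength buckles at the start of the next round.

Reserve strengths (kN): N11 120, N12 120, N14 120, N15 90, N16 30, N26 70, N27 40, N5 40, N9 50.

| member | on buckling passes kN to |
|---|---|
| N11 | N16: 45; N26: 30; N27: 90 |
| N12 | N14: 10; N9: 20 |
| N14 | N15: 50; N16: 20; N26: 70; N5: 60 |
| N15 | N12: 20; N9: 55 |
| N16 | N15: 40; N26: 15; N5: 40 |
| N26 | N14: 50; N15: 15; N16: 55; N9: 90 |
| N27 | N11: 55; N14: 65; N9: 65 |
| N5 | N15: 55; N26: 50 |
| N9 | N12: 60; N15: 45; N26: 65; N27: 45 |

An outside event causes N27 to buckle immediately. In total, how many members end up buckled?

Round 1 — N27 buckles (initial).
  N11: +55 → 55 < 120
  N14: +65 → 65 < 120
  N9: +65 → 65 ≥ 50
Round 2 — N9 buckles.
  N12: +60 → 60 < 120
  N15: +45 → 45 < 90
  N26: +65 → 65 < 70
No further bucklings.

2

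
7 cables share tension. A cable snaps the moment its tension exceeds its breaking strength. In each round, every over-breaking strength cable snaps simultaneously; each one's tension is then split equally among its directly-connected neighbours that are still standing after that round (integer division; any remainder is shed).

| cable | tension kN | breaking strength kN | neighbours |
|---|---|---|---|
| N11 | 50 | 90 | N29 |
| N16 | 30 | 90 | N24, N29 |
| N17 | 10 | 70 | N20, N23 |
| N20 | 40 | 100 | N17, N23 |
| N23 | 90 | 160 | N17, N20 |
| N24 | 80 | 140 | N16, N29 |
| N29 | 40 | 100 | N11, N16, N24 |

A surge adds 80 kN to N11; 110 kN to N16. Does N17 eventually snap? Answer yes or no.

Round 1 — N11 at 130 > 90; N16 at 140 > 90. N11, N16 snap.
  N11 sheds 130 kN to N29: 130 each.
    N29: 40+130 = 170 > 100
  N16 sheds 140 kN to N24, N29: 70 each.
    N24: 80+70 = 150 > 140
    N29: 170+70 = 240 > 100
Round 2 — N24, N29 snap.
  N24 sheds 150 kN: no online neighbours, lost.
  N29 sheds 240 kN: no online neighbours, lost.
No further breaks.

no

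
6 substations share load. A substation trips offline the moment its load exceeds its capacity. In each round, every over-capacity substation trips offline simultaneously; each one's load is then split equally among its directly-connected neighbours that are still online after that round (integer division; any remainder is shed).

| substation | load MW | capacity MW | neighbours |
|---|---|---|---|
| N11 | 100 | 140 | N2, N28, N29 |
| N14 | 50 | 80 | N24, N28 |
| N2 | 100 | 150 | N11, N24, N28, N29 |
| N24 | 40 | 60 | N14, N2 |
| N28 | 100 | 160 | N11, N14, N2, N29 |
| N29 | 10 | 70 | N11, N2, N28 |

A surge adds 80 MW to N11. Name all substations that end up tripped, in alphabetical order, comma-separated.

N11, N14, N2, N24, N28, N29

Round 1 — N11 at 180 > 140. N11 trips offline.
  N11 sheds 180 MW to N2, N28, N29: 60 each.
    N2: 100+60 = 160 > 150
    N28: 100+60 = 160 ≤ 160
    N29: 10+60 = 70 ≤ 70
Round 2 — N2 trips offline.
  N2 sheds 160 MW to N24, N28, N29: 53 each (1 lost).
    N24: 40+53 = 93 > 60
    N28: 160+53 = 213 > 160
    N29: 70+53 = 123 > 70
Round 3 — N24, N28, N29 trip offline.
  N24 sheds 93 MW to N14: 93 each.
    N14: 50+93 = 143 > 80
  N28 sheds 213 MW to N14: 213 each.
    N14: 143+213 = 356 > 80
  N29 sheds 123 MW: no online neighbours, lost.
Round 4 — N14 trips offline.
  N14 sheds 356 MW: no online neighbours, lost.
No further trips.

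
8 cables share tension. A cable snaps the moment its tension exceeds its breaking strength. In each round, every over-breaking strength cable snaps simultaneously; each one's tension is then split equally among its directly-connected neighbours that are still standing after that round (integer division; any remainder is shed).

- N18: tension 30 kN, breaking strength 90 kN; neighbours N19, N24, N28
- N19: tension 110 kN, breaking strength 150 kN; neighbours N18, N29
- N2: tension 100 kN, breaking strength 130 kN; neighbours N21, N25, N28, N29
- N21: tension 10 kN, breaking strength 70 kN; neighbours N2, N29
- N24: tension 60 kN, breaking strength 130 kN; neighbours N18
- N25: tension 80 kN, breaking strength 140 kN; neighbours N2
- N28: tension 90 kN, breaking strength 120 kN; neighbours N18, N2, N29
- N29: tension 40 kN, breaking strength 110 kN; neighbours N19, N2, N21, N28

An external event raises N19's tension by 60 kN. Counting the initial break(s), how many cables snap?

7

Round 1 — N19 at 170 > 150. N19 snaps.
  N19 sheds 170 kN to N18, N29: 85 each.
    N18: 30+85 = 115 > 90
    N29: 40+85 = 125 > 110
Round 2 — N18, N29 snap.
  N18 sheds 115 kN to N24, N28: 57 each (1 lost).
    N24: 60+57 = 117 ≤ 130
    N28: 90+57 = 147 > 120
  N29 sheds 125 kN to N2, N21, N28: 41 each (2 lost).
    N2: 100+41 = 141 > 130
    N21: 10+41 = 51 ≤ 70
    N28: 147+41 = 188 > 120
Round 3 — N2, N28 snap.
  N2 sheds 141 kN to N21, N25: 70 each (1 lost).
    N21: 51+70 = 121 > 70
    N25: 80+70 = 150 > 140
  N28 sheds 188 kN: no online neighbours, lost.
Round 4 — N21, N25 snap.
  N21 sheds 121 kN: no online neighbours, lost.
  N25 sheds 150 kN: no online neighbours, lost.
No further breaks.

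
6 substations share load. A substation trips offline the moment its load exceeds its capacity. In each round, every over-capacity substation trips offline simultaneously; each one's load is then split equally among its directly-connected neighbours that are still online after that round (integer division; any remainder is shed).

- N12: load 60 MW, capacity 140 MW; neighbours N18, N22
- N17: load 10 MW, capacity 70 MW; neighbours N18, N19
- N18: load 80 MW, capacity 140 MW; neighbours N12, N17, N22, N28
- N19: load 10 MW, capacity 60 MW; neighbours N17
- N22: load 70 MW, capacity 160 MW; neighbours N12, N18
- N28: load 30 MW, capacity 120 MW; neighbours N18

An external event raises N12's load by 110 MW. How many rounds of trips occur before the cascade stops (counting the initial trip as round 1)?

Round 1 — N12 at 170 > 140. N12 trips offline.
  N12 sheds 170 MW to N18, N22: 85 each.
    N18: 80+85 = 165 > 140
    N22: 70+85 = 155 ≤ 160
Round 2 — N18 trips offline.
  N18 sheds 165 MW to N17, N22, N28: 55 each.
    N17: 10+55 = 65 ≤ 70
    N22: 155+55 = 210 > 160
    N28: 30+55 = 85 ≤ 120
Round 3 — N22 trips offline.
  N22 sheds 210 MW: no online neighbours, lost.
No further trips.

3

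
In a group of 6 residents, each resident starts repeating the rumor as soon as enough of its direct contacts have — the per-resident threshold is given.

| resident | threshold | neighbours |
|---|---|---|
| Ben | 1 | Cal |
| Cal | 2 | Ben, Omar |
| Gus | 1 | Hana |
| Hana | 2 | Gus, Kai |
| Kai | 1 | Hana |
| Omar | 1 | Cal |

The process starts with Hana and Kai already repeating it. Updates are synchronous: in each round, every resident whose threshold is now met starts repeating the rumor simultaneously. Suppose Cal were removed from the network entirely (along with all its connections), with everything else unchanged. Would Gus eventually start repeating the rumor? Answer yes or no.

With Cal removed:
Round 1 — Hana, Kai start repeating the rumor (initial).
Round 2 — checking thresholds:
  Gus: 1 of 1 neighbours ≥ 1, starts repeating the rumor.
Round 3 — no new spreads; cascade stops.

yes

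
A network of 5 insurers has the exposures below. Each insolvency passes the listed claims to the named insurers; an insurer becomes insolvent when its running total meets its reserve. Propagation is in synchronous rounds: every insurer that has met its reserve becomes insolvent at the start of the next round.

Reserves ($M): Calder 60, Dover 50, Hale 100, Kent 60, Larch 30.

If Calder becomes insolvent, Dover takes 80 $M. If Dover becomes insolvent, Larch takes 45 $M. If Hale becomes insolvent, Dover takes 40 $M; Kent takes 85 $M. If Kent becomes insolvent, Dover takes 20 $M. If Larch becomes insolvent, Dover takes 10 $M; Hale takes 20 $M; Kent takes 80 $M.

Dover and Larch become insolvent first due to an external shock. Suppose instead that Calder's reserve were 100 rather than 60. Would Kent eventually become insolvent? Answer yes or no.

yes

With Calder's reserve at 100:
Round 1 — Dover, Larch become insolvent (initial).
  Hale: +20 → 20 < 100
  Kent: +80 → 80 ≥ 60
Round 2 — Kent becomes insolvent.
No further insolvencies.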